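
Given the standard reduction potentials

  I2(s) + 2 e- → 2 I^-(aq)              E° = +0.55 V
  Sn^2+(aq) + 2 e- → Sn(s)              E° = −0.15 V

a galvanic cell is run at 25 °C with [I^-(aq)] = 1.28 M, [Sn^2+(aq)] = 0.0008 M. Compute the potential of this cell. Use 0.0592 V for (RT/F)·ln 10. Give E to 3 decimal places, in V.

+0.785 V

Since E°(I₂/I⁻) > E°(Sn²⁺/Sn), I₂/I⁻ serves as the cathode.
The standard potential is +0.55 − (−0.15) = +0.70 V and the balanced reaction transfers n = 2 electrons.
Balancing gives I2(s) + Sn(s) → 2 I^-(aq) + Sn^2+(aq); hence Q = [I^-(aq)]^2·[Sn^2+(aq)] = 0.00131 (log Q = −2.882).
E = E° − (0.0592/n)·log Q = +0.70 − (0.0592/2)(−2.882) = +0.785 V.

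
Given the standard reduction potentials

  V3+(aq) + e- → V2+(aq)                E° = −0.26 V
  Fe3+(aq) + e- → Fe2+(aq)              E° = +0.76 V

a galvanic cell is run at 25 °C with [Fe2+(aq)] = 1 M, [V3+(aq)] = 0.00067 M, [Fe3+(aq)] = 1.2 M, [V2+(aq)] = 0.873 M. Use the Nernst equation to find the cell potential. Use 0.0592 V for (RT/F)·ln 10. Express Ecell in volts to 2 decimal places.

The Fe³⁺/Fe²⁺ couple has the more positive E°, so it is the cathode; V³⁺/V²⁺ is the anode.
The standard potential is +0.76 − (−0.26) = +1.02 V and the balanced reaction transfers n = 1 electron.
The balanced reaction is Fe3+(aq) + V2+(aq) → Fe2+(aq) + V3+(aq), so Q = ([Fe2+(aq)]·[V3+(aq)]) / ([Fe3+(aq)]·[V2+(aq)]) = 0.00064 and log Q = −3.194.
Applying E = E° − (RT ln10/nF)·log Q gives +1.02 − (0.0592/1)(−3.194) = +1.21 V.

+1.21 V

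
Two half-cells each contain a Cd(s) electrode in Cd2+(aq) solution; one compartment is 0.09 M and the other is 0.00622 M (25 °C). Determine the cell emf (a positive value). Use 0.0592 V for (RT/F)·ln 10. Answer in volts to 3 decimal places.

For a concentration cell E°cell = 0, since both electrodes use the same couple.
The compartment with the higher Cd2+(aq) concentration (0.09 M) acts as the cathode; ions are reduced there and produced at the dilute (0.00622 M) anode.
With n = 2, Ecell = −(0.0592/2)·log([dilute]/[conc]) = −(0.0592/2)·log(0.00622/0.09) = +0.034 V.

0.034 V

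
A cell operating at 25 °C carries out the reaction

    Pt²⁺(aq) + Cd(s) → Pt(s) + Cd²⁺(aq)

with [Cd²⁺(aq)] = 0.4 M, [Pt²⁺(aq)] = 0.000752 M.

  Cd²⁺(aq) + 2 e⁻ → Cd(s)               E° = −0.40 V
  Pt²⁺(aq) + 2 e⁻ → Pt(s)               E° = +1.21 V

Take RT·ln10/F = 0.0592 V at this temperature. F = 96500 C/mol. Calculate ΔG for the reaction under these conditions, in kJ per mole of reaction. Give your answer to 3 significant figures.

−295 kJ/mol

E°cell = +1.21 − (−0.40) = +1.61 V; the balanced reaction transfers n = 2 electrons.
Here Q = [Cd²⁺(aq)] / [Pt²⁺(aq)] = 532 (log Q = 2.726), giving E = +1.61 − (0.0592/2)·(2.726) = +1.5293 V.
ΔG = −nFE = −(2)(96500)(+1.5293) J/mol = −295 kJ/mol.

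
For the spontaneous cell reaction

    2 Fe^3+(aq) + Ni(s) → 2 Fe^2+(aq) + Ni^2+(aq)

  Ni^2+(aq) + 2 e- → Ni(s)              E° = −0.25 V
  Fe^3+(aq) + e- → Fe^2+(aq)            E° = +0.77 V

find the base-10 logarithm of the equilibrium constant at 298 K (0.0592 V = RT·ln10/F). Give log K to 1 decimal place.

The Fe³⁺/Fe²⁺ couple is reduced (cathode); E°cell = +0.77 − (−0.25) = +1.02 V with n = 2.
At equilibrium E = 0, so log K = nE°cell / 0.0592 = (2)(+1.02) / 0.0592 = 34.5.

log K = 34.5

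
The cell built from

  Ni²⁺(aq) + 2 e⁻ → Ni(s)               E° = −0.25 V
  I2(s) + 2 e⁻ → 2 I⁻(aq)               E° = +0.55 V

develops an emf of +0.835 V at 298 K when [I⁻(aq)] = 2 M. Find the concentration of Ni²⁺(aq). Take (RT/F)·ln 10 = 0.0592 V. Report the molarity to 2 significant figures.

0.016 M

The I₂/I⁻ couple has the larger reduction potential, so it is the cathode: E°cell = +0.55 − (−0.25) = +0.80 V and n = 2.
Rearranging E = E° − (0.0592/n)·log Q gives log Q = 2(+0.80 − (+0.835))/0.0592 = −1.182.
For I2(s) + Ni(s) → 2 I⁻(aq) + Ni²⁺(aq), the reaction quotient is Q = [I⁻(aq)]^2·[Ni²⁺(aq)].
Isolating [Ni²⁺(aq)] in Q = 10^{−1.182} yields log [Ni²⁺(aq)] = −1.784, i.e. 0.016 M.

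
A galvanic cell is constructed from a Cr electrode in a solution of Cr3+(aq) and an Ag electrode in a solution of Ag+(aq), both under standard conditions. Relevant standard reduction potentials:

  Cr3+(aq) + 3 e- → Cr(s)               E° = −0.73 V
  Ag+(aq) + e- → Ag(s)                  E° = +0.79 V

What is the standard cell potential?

+1.52 V

Of the two couples in this cell, the one with the more positive reduction potential is reduced at the cathode: here that is Ag⁺/Ag (+0.79 V); Cr³⁺/Cr (−0.73 V) is the anode.
E°cell = E°(cathode) − E°(anode) = +0.79 − (−0.73) = +1.52 V.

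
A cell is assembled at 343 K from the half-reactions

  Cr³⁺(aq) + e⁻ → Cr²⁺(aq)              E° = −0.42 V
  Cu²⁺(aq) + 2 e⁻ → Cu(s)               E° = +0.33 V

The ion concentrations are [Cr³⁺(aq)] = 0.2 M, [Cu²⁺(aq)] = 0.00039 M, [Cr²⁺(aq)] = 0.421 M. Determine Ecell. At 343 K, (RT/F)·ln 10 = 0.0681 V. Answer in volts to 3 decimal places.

Since E°(Cu²⁺/Cu) > E°(Cr³⁺/Cr²⁺), Cu²⁺/Cu serves as the cathode.
E°cell = +0.33 − (−0.42) = +0.75 V, with n = 2 electrons transferred.
For the overall reaction Cu²⁺(aq) + 2 Cr²⁺(aq) → Cu(s) + 2 Cr³⁺(aq), Q = [Cr³⁺(aq)]^2 / ([Cu²⁺(aq)]·[Cr²⁺(aq)]^2) = 579, giving log Q = 2.762.
Applying E = E° − (RT ln10/nF)·log Q gives +0.75 − (0.0681/2)(2.762) = +0.656 V.

+0.656 V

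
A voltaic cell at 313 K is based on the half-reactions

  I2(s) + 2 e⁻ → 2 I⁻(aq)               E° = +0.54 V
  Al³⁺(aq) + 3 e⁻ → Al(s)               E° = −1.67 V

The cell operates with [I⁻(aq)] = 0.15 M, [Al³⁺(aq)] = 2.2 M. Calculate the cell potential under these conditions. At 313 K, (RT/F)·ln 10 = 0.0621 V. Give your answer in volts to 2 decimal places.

+2.25 V

I₂/I⁻ is reduced (cathode, E° = +0.54 V) and Al³⁺/Al is oxidized (anode).
The standard potential is +0.54 − (−1.67) = +2.21 V and the balanced reaction transfers n = 6 electrons.
For the overall reaction 3 I2(s) + 2 Al(s) → 6 I⁻(aq) + 2 Al³⁺(aq), Q = [I⁻(aq)]^6·[Al³⁺(aq)]^2 = 5.51×10^−5, giving log Q = −4.259.
Applying E = E° − (RT ln10/nF)·log Q gives +2.21 − (0.0621/6)(−4.259) = +2.25 V.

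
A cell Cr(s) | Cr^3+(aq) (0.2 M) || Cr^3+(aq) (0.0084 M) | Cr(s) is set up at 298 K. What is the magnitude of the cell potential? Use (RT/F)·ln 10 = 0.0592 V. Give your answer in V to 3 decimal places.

0.027 V

For a concentration cell E°cell = 0, since both electrodes use the same couple.
The compartment with the higher Cr^3+(aq) concentration (0.2 M) acts as the cathode; ions are reduced there and produced at the dilute (0.0084 M) anode.
With n = 3, Ecell = −(0.0592/3)·log([dilute]/[conc]) = −(0.0592/3)·log(0.0084/0.2) = +0.027 V.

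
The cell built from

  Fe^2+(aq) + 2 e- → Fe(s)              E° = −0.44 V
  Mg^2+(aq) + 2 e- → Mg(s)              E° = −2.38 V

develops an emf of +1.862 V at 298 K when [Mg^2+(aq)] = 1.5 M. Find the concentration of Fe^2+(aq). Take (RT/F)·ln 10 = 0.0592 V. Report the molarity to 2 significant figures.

0.0035 M

The Fe²⁺/Fe couple has the larger reduction potential, so it is the cathode: E°cell = −0.44 − (−2.38) = +1.94 V and n = 2.
From the Nernst equation, log Q = n(E° − E)/0.0592 = 2·(+1.94 − (+1.862))/0.0592 = 2.635.
The balanced reaction is Fe^2+(aq) + Mg(s) → Fe(s) + Mg^2+(aq), so Q = [Mg^2+(aq)] / [Fe^2+(aq)].
Substituting the known concentrations and solving, log [Fe^2+(aq)] = −2.459 and [Fe^2+(aq)] = 0.0035 M.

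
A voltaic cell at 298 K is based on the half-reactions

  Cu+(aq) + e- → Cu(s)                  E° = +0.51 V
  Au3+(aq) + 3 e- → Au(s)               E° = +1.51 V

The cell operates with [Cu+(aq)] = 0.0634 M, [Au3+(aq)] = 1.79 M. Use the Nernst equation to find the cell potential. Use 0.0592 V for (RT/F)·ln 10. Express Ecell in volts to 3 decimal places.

+1.076 V

The Au³⁺/Au couple has the more positive E°, so it is the cathode; Cu⁺/Cu is the anode.
The standard potential is +1.51 − (+0.51) = +1.00 V and the balanced reaction transfers n = 3 electrons.
Balancing gives Au3+(aq) + 3 Cu(s) → Au(s) + 3 Cu+(aq); hence Q = [Cu+(aq)]^3 / [Au3+(aq)] = 0.000142 (log Q = −3.847).
Applying E = E° − (RT ln10/nF)·log Q gives +1.00 − (0.0592/3)(−3.847) = +1.076 V.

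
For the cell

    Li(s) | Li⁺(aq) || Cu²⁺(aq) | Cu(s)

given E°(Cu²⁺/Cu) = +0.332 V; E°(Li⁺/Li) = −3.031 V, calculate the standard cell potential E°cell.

By convention the left-hand electrode in cell notation is the anode (oxidation) and the right-hand electrode is the cathode (reduction).
E°cell = E°(right) − E°(left) = +0.332 − (−3.031) = +3.363 V.

+3.363 V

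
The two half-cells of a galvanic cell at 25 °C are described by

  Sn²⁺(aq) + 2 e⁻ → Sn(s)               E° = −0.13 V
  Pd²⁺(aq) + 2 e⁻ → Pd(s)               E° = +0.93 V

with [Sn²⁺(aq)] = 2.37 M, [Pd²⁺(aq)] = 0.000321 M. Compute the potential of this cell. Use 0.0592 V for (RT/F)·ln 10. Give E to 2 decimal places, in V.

Pd²⁺/Pd is reduced (cathode, E° = +0.93 V) and Sn²⁺/Sn is oxidized (anode).
The standard potential is +0.93 − (−0.13) = +1.06 V and the balanced reaction transfers n = 2 electrons.
The balanced reaction is Pd²⁺(aq) + Sn(s) → Pd(s) + Sn²⁺(aq), so Q = [Sn²⁺(aq)] / [Pd²⁺(aq)] = 7.38×10^3 and log Q = 3.868.
Applying E = E° − (RT ln10/nF)·log Q gives +1.06 − (0.0592/2)(3.868) = +0.95 V.

+0.95 V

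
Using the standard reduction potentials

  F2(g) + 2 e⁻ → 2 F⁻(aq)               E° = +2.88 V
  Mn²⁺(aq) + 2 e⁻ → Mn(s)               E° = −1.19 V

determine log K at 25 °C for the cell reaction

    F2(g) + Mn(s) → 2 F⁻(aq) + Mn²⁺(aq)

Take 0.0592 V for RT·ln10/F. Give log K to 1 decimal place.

The F₂/F⁻ couple is reduced (cathode); E°cell = +2.88 − (−1.19) = +4.07 V with n = 2.
At equilibrium E = 0, so log K = nE°cell / 0.0592 = (2)(+4.07) / 0.0592 = 137.5.

log K = 137.5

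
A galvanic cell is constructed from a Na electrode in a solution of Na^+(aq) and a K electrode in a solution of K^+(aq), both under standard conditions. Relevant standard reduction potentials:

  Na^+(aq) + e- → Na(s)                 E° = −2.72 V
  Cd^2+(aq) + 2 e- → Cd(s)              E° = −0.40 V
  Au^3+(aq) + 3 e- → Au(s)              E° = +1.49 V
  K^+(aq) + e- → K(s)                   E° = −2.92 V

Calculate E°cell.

Of the two couples in this cell, the one with the more positive reduction potential is reduced at the cathode: here that is Na⁺/Na (−2.72 V); K⁺/K (−2.92 V) is the anode.
E°cell = E°(cathode) − E°(anode) = −2.72 − (−2.92) = +0.20 V.

+0.20 V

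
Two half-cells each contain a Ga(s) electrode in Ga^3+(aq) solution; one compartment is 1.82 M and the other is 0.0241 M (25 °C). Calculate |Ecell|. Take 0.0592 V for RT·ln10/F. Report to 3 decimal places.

For a concentration cell E°cell = 0, since both electrodes use the same couple.
The compartment with the higher Ga^3+(aq) concentration (1.82 M) acts as the cathode; ions are reduced there and produced at the dilute (0.0241 M) anode.
With n = 3, Ecell = −(0.0592/3)·log([dilute]/[conc]) = −(0.0592/3)·log(0.0241/1.82) = +0.037 V.

0.037 V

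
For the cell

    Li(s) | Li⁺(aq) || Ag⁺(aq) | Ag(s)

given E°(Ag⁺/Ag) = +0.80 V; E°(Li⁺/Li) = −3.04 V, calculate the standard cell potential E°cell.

+3.84 V

By convention the left-hand electrode in cell notation is the anode (oxidation) and the right-hand electrode is the cathode (reduction).
E°cell = E°(right) − E°(left) = +0.80 − (−3.04) = +3.84 V.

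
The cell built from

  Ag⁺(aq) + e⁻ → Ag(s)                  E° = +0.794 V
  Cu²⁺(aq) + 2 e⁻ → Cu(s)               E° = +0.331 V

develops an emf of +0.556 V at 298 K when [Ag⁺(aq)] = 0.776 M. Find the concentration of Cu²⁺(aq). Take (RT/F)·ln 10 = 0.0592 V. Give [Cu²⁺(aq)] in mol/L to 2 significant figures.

Ag⁺/Ag is the cathode (higher E°); E°cell = +0.794 − (+0.331) = +0.463 V with n = 2.
Since E = E° − (0.0592/n)·log Q, log Q = n(E° − E)/0.0592 = −3.142.
Balancing electrons gives 2 Ag⁺(aq) + Cu(s) → 2 Ag(s) + Cu²⁺(aq); thus Q = [Cu²⁺(aq)] / [Ag⁺(aq)]^2.
Solving for the unknown gives log [Cu²⁺(aq)] = −3.362, so [Cu²⁺(aq)] ≈ 0.00043 M.

0.00043 M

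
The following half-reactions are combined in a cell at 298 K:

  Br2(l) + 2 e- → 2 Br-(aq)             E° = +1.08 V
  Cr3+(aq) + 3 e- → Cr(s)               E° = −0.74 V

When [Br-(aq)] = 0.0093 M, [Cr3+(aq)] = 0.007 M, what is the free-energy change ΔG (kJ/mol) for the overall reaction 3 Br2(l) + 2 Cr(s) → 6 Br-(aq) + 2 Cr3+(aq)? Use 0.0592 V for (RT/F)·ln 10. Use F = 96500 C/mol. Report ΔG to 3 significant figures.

E°cell = +1.08 − (−0.74) = +1.82 V; the balanced reaction transfers n = 6 electrons.
Q = [Br-(aq)]^6·[Cr3+(aq)]^2 = 3.17×10^−17, so log Q = −16.499 and E = +1.82 − (0.0592/6)(−16.499) = +1.9828 V.
ΔG = −nFE = −(6)(96500)(+1.9828) J/mol = −1150 kJ/mol.

−1150 kJ/mol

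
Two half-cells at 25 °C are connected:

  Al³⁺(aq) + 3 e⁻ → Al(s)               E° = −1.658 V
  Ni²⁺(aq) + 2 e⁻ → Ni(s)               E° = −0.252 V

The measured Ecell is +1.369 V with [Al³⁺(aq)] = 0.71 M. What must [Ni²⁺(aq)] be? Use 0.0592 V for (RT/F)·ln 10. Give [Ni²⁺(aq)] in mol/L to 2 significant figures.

0.045 M

The Ni²⁺/Ni couple has the larger reduction potential, so it is the cathode: E°cell = −0.252 − (−1.658) = +1.406 V and n = 6.
Since E = E° − (0.0592/n)·log Q, log Q = n(E° − E)/0.0592 = 3.750.
Balancing electrons gives 3 Ni²⁺(aq) + 2 Al(s) → 3 Ni(s) + 2 Al³⁺(aq); thus Q = [Al³⁺(aq)]^2 / [Ni²⁺(aq)]^3.
Solving for the unknown gives log [Ni²⁺(aq)] = −1.349, so [Ni²⁺(aq)] ≈ 0.045 M.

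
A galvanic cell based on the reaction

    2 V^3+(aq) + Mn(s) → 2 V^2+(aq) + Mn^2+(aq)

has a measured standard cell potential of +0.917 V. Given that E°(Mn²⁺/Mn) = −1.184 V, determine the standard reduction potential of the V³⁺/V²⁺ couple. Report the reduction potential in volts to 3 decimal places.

−0.267 V

In the reaction as written the V³⁺/V²⁺ couple is reduced (cathode) and Mn²⁺/Mn is oxidized (anode), so E°cell = E°(V³⁺/V²⁺) − E°(Mn²⁺/Mn).
E°(V³⁺/V²⁺) = E°cell + E°(anode) = +0.917 + (−1.184) = −0.267 V.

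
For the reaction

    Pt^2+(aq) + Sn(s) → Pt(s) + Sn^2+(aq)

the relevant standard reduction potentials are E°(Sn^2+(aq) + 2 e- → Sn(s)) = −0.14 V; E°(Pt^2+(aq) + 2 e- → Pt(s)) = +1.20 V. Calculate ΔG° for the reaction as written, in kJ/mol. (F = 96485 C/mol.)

−259 kJ/mol

In the reaction as written Pt^2+(aq) is reduced, so the Pt²⁺/Pt couple is the cathode and Sn²⁺/Sn is the anode.
E°cell = +1.20 − (−0.14) = +1.34 V; balancing electrons gives n = 2.
ΔG° = −nFE°cell = −(2)(96485)(+1.34) J/mol = −259 kJ/mol.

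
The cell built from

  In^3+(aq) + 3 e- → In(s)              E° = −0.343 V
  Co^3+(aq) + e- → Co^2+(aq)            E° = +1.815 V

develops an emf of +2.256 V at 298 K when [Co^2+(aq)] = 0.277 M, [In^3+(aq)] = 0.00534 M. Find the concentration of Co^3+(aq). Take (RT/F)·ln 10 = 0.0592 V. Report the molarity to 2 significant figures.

2.2 M

Co³⁺/Co²⁺ is the cathode (higher E°); E°cell = +1.815 − (−0.343) = +2.158 V with n = 3.
Since E = E° − (0.0592/n)·log Q, log Q = n(E° − E)/0.0592 = −4.966.
For 3 Co^3+(aq) + In(s) → 3 Co^2+(aq) + In^3+(aq), the reaction quotient is Q = ([Co^2+(aq)]^3·[In^3+(aq)]) / [Co^3+(aq)]^3.
Solving for the unknown gives log [Co^3+(aq)] = 0.340, so [Co^3+(aq)] ≈ 2.2 M.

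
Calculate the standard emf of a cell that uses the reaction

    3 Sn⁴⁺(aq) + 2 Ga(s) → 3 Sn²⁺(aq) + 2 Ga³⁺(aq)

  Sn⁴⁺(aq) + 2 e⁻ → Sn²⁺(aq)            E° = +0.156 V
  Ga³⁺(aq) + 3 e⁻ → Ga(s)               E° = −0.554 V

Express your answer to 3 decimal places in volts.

+0.710 V

In the reaction as written, Sn⁴⁺(aq) is reduced (cathode) and Ga³⁺(aq) is produced by oxidation at the anode.
E°cell = E°(cathode) − E°(anode) = +0.156 − (−0.554) = +0.710 V.
The positive value indicates the reaction is spontaneous as written.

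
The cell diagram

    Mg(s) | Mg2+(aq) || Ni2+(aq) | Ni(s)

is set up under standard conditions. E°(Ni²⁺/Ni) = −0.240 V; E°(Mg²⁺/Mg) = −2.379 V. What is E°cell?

+2.139 V

By convention the left-hand electrode in cell notation is the anode (oxidation) and the right-hand electrode is the cathode (reduction).
E°cell = E°(right) − E°(left) = −0.240 − (−2.379) = +2.139 V.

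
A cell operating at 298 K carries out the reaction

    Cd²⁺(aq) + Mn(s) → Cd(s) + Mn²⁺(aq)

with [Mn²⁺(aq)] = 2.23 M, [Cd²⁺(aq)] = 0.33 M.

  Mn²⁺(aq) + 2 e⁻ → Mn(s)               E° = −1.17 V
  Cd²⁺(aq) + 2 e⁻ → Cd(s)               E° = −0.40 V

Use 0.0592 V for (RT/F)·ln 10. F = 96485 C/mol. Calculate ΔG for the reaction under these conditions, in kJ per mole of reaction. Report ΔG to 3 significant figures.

−144 kJ/mol

E°cell = −0.40 − (−1.17) = +0.77 V; the balanced reaction transfers n = 2 electrons.
The reaction quotient is [Mn²⁺(aq)] / [Cd²⁺(aq)] = 6.76; by Nernst, E = +0.77 − (0.0592/2)(0.830) = +0.7454 V.
Then ΔG = −nFE = −2 × 96485 × +0.7454 J/mol = −144 kJ/mol.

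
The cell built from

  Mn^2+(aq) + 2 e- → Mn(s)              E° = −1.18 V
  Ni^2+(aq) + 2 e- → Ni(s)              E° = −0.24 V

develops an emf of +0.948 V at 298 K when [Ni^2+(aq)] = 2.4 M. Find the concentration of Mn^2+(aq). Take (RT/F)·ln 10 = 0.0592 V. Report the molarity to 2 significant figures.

Ni²⁺/Ni is the cathode (higher E°); E°cell = −0.24 − (−1.18) = +0.94 V with n = 2.
Since E = E° − (0.0592/n)·log Q, log Q = n(E° − E)/0.0592 = −0.270.
For Ni^2+(aq) + Mn(s) → Ni(s) + Mn^2+(aq), the reaction quotient is Q = [Mn^2+(aq)] / [Ni^2+(aq)].
Solving for the unknown gives log [Mn^2+(aq)] = 0.110, so [Mn^2+(aq)] ≈ 1.3 M.

1.3 M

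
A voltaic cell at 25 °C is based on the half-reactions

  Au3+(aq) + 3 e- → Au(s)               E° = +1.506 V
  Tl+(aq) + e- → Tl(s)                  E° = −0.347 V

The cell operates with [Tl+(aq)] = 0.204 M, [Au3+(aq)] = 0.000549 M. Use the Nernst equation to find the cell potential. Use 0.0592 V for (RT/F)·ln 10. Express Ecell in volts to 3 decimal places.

Au³⁺/Au is reduced (cathode, E° = +1.506 V) and Tl⁺/Tl is oxidized (anode).
The standard potential is +1.506 − (−0.347) = +1.853 V and the balanced reaction transfers n = 3 electrons.
For the overall reaction Au3+(aq) + 3 Tl(s) → Au(s) + 3 Tl+(aq), Q = [Tl+(aq)]^3 / [Au3+(aq)] = 15.5, giving log Q = 1.189.
By the Nernst equation, E = +1.853 − (0.0592/3)·(1.189) = +1.830 V.

+1.830 V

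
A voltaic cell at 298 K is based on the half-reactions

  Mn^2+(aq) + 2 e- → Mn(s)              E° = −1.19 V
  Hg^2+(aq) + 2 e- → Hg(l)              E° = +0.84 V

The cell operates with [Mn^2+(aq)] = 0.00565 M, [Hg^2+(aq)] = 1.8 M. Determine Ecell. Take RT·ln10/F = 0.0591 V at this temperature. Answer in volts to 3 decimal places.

The Hg²⁺/Hg couple has the more positive E°, so it is the cathode; Mn²⁺/Mn is the anode.
E°cell = +0.84 − (−1.19) = +2.03 V, with n = 2 electrons transferred.
For the overall reaction Hg^2+(aq) + Mn(s) → Hg(l) + Mn^2+(aq), Q = [Mn^2+(aq)] / [Hg^2+(aq)] = 0.00314, giving log Q = −2.503.
E = E° − (0.0591/n)·log Q = +2.03 − (0.0591/2)(−2.503) = +2.104 V.

+2.104 V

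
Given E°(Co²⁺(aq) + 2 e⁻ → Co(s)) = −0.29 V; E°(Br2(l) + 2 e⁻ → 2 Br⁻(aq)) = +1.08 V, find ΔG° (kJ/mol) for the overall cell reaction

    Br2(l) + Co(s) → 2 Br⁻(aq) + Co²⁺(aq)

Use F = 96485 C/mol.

−264 kJ/mol

In the reaction as written Br2(l) is reduced, so the Br₂/Br⁻ couple is the cathode and Co²⁺/Co is the anode.
E°cell = +1.08 − (−0.29) = +1.37 V; balancing electrons gives n = 2.
ΔG° = −nFE°cell = −(2)(96485)(+1.37) J/mol = −264 kJ/mol.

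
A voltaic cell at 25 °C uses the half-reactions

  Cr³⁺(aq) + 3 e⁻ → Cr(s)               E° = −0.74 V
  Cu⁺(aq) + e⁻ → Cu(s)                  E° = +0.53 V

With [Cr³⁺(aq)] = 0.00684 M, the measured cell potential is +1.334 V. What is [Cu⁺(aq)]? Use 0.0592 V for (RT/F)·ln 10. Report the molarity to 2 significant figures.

Cu⁺/Cu is the cathode (higher E°); E°cell = +0.53 − (−0.74) = +1.27 V with n = 3.
Since E = E° − (0.0592/n)·log Q, log Q = n(E° − E)/0.0592 = −3.243.
For 3 Cu⁺(aq) + Cr(s) → 3 Cu(s) + Cr³⁺(aq), the reaction quotient is Q = [Cr³⁺(aq)] / [Cu⁺(aq)]^3.
Isolating [Cu⁺(aq)] in Q = 10^{−3.243} yields log [Cu⁺(aq)] = 0.359, i.e. 2.3 M.

2.3 M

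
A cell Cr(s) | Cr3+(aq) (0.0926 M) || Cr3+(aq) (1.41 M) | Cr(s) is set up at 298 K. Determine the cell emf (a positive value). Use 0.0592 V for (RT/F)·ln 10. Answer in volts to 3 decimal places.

For a concentration cell E°cell = 0, since both electrodes use the same couple.
The compartment with the higher Cr3+(aq) concentration (1.41 M) acts as the cathode; ions are reduced there and produced at the dilute (0.0926 M) anode.
With n = 3, Ecell = −(0.0592/3)·log([dilute]/[conc]) = −(0.0592/3)·log(0.0926/1.41) = +0.023 V.

0.023 V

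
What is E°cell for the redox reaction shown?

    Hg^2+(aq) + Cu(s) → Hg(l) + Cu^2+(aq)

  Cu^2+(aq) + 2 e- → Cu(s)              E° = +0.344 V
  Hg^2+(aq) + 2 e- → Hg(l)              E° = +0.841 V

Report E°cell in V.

In the reaction as written, Hg^2+(aq) is reduced (cathode) and Cu^2+(aq) is produced by oxidation at the anode.
E°cell = E°(cathode) − E°(anode) = +0.841 − (+0.344) = +0.497 V.
The positive value indicates the reaction is spontaneous as written.

+0.497 V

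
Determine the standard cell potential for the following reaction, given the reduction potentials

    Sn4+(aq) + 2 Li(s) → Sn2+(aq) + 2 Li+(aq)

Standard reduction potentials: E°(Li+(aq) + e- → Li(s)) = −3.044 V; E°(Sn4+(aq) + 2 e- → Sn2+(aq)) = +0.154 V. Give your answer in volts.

+3.198 V

In the reaction as written, Sn4+(aq) is reduced (cathode) and Li+(aq) is produced by oxidation at the anode.
E°cell = E°(cathode) − E°(anode) = +0.154 − (−3.044) = +3.198 V.
The positive value indicates the reaction is spontaneous as written.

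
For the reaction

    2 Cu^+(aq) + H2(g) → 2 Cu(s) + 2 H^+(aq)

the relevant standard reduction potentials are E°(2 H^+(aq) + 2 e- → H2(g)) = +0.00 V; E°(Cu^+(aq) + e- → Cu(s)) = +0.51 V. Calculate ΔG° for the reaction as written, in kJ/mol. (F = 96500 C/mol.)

In the reaction as written Cu^+(aq) is reduced, so the Cu⁺/Cu couple is the cathode and 2H⁺/H₂ is the anode.
E°cell = +0.51 − (+0.00) = +0.51 V; balancing electrons gives n = 2.
ΔG° = −nFE°cell = −(2)(96500)(+0.51) J/mol = −98.4 kJ/mol.

−98.4 kJ/mol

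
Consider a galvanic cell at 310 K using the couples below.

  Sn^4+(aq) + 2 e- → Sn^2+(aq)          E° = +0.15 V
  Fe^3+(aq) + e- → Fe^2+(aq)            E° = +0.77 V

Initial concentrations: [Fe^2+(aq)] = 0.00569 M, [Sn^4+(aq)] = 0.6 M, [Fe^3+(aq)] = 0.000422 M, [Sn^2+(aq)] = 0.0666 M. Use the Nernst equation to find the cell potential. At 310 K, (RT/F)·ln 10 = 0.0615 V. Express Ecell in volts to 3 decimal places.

The Fe³⁺/Fe²⁺ couple has the more positive E°, so it is the cathode; Sn⁴⁺/Sn²⁺ is the anode.
E°cell = +0.77 − (+0.15) = +0.62 V, with n = 2 electrons transferred.
For the overall reaction 2 Fe^3+(aq) + Sn^2+(aq) → 2 Fe^2+(aq) + Sn^4+(aq), Q = ([Fe^2+(aq)]^2·[Sn^4+(aq)]) / ([Fe^3+(aq)]^2·[Sn^2+(aq)]) = 1.64×10^3, giving log Q = 3.214.
E = E° − (0.0615/n)·log Q = +0.62 − (0.0615/2)(3.214) = +0.521 V.

+0.521 V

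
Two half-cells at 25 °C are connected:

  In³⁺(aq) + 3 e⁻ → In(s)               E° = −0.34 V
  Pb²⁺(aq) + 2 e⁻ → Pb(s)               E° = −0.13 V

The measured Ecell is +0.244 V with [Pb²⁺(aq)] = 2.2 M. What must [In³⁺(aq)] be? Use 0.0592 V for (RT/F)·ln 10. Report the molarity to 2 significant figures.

The Pb²⁺/Pb couple has the larger reduction potential, so it is the cathode: E°cell = −0.13 − (−0.34) = +0.21 V and n = 6.
Rearranging E = E° − (0.0592/n)·log Q gives log Q = 6(+0.21 − (+0.244))/0.0592 = −3.446.
The balanced reaction is 3 Pb²⁺(aq) + 2 In(s) → 3 Pb(s) + 2 In³⁺(aq), so Q = [In³⁺(aq)]^2 / [Pb²⁺(aq)]^3.
Isolating [In³⁺(aq)] in Q = 10^{−3.446} yields log [In³⁺(aq)] = −1.209, i.e. 0.062 M.

0.062 M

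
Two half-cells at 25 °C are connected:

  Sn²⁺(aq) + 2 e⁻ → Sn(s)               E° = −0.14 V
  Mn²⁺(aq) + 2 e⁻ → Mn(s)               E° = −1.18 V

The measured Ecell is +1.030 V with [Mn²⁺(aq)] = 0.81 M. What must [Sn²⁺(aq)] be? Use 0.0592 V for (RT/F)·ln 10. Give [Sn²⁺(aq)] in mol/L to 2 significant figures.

The Sn²⁺/Sn couple has the larger reduction potential, so it is the cathode: E°cell = −0.14 − (−1.18) = +1.04 V and n = 2.
From the Nernst equation, log Q = n(E° − E)/0.0592 = 2·(+1.04 − (+1.030))/0.0592 = 0.338.
For Sn²⁺(aq) + Mn(s) → Sn(s) + Mn²⁺(aq), the reaction quotient is Q = [Mn²⁺(aq)] / [Sn²⁺(aq)].
Substituting the known concentrations and solving, log [Sn²⁺(aq)] = −0.430 and [Sn²⁺(aq)] = 0.37 M.

0.37 M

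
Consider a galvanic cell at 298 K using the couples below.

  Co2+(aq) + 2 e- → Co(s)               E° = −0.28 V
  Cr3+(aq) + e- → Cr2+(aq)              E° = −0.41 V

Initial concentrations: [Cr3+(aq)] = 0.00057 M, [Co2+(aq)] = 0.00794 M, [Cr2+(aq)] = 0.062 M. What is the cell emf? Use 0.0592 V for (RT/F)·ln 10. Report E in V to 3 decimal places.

Co²⁺/Co is reduced (cathode, E° = −0.28 V) and Cr³⁺/Cr²⁺ is oxidized (anode).
The standard potential is −0.28 − (−0.41) = +0.13 V and the balanced reaction transfers n = 2 electrons.
Balancing gives Co2+(aq) + 2 Cr2+(aq) → Co(s) + 2 Cr3+(aq); hence Q = [Cr3+(aq)]^2 / ([Co2+(aq)]·[Cr2+(aq)]^2) = 0.0106 (log Q = −1.973).
Applying E = E° − (RT ln10/nF)·log Q gives +0.13 − (0.0592/2)(−1.973) = +0.188 V.

+0.188 V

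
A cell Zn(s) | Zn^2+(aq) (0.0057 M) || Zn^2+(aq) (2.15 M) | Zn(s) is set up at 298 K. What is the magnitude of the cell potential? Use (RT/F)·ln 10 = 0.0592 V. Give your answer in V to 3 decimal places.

For a concentration cell E°cell = 0, since both electrodes use the same couple.
The compartment with the higher Zn^2+(aq) concentration (2.15 M) acts as the cathode; ions are reduced there and produced at the dilute (0.0057 M) anode.
With n = 2, Ecell = −(0.0592/2)·log([dilute]/[conc]) = −(0.0592/2)·log(0.0057/2.15) = +0.076 V.

0.076 V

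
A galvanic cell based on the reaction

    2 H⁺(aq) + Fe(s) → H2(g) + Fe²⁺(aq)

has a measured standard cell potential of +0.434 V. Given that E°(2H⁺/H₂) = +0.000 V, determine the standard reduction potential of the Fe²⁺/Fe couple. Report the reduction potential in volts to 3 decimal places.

−0.434 V

In the reaction as written the 2H⁺/H₂ couple is reduced (cathode) and Fe²⁺/Fe is oxidized (anode), so E°cell = E°(2H⁺/H₂) − E°(Fe²⁺/Fe).
E°(Fe²⁺/Fe) = E°(cathode) − E°cell = +0.000 − (+0.434) = −0.434 V.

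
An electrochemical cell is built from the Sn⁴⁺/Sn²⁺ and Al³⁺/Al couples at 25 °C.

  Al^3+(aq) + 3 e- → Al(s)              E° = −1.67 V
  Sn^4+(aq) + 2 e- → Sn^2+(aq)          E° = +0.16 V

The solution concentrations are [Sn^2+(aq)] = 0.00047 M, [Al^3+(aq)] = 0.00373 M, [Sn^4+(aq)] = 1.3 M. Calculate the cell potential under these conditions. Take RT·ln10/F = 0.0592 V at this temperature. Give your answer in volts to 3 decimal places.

+1.980 V

Since E°(Sn⁴⁺/Sn²⁺) > E°(Al³⁺/Al), Sn⁴⁺/Sn²⁺ serves as the cathode.
The standard potential is +0.16 − (−1.67) = +1.83 V and the balanced reaction transfers n = 6 electrons.
The balanced reaction is 3 Sn^4+(aq) + 2 Al(s) → 3 Sn^2+(aq) + 2 Al^3+(aq), so Q = ([Sn^2+(aq)]^3·[Al^3+(aq)]^2) / [Sn^4+(aq)]^3 = 6.57×10^−16 and log Q = −15.182.
E = E° − (0.0592/n)·log Q = +1.83 − (0.0592/6)(−15.182) = +1.980 V.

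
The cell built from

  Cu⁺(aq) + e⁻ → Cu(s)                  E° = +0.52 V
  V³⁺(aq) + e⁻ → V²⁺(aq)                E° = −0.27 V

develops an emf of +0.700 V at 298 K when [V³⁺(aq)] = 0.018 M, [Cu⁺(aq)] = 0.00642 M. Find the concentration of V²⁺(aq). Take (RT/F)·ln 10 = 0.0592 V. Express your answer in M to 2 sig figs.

0.085 M

The Cu⁺/Cu couple has the larger reduction potential, so it is the cathode: E°cell = +0.52 − (−0.27) = +0.79 V and n = 1.
Rearranging E = E° − (0.0592/n)·log Q gives log Q = 1(+0.79 − (+0.700))/0.0592 = 1.520.
The balanced reaction is Cu⁺(aq) + V²⁺(aq) → Cu(s) + V³⁺(aq), so Q = [V³⁺(aq)] / ([Cu⁺(aq)]·[V²⁺(aq)]).
Substituting the known concentrations and solving, log [V²⁺(aq)] = −1.072 and [V²⁺(aq)] = 0.085 M.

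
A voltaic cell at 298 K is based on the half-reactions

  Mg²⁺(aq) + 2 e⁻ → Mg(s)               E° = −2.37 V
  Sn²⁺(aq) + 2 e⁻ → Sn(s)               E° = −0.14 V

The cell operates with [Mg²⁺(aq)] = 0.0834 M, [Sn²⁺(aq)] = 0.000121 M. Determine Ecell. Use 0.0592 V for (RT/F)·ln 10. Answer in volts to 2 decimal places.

Since E°(Sn²⁺/Sn) > E°(Mg²⁺/Mg), Sn²⁺/Sn serves as the cathode.
E°cell = E°cat − E°an = −0.14 − (−2.37) = +2.23 V; n = 2.
For the overall reaction Sn²⁺(aq) + Mg(s) → Sn(s) + Mg²⁺(aq), Q = [Mg²⁺(aq)] / [Sn²⁺(aq)] = 689, giving log Q = 2.838.
E = E° − (0.0592/n)·log Q = +2.23 − (0.0592/2)(2.838) = +2.15 V.

+2.15 V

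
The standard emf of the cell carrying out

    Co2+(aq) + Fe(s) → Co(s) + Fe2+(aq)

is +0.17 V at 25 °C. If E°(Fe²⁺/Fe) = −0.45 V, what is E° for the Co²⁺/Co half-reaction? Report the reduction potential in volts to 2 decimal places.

In the reaction as written the Co²⁺/Co couple is reduced (cathode) and Fe²⁺/Fe is oxidized (anode), so E°cell = E°(Co²⁺/Co) − E°(Fe²⁺/Fe).
E°(Co²⁺/Co) = E°cell + E°(anode) = +0.17 + (−0.45) = −0.28 V.

−0.28 V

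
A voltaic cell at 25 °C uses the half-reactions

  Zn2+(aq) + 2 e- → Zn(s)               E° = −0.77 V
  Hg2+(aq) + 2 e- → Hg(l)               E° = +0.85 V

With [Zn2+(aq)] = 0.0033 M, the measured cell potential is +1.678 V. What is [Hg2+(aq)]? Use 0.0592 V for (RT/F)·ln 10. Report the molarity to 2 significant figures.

Hg²⁺/Hg is the cathode (higher E°); E°cell = +0.85 − (−0.77) = +1.62 V with n = 2.
Since E = E° − (0.0592/n)·log Q, log Q = n(E° − E)/0.0592 = −1.959.
Balancing electrons gives Hg2+(aq) + Zn(s) → Hg(l) + Zn2+(aq); thus Q = [Zn2+(aq)] / [Hg2+(aq)].
Solving for the unknown gives log [Hg2+(aq)] = −0.522, so [Hg2+(aq)] ≈ 0.30 M.

0.30 M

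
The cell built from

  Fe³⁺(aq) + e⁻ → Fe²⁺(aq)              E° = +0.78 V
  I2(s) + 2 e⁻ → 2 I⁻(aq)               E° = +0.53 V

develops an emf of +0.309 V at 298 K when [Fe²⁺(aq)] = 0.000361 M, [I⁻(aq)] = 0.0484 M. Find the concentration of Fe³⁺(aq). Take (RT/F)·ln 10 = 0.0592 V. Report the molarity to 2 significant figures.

0.074 M

With Fe³⁺/Fe²⁺ at the cathode and I₂/I⁻ at the anode, E°cell = +0.78 − (+0.53) = +0.25 V (n = 2).
Since E = E° − (0.0592/n)·log Q, log Q = n(E° − E)/0.0592 = −1.993.
For 2 Fe³⁺(aq) + 2 I⁻(aq) → 2 Fe²⁺(aq) + I2(s), the reaction quotient is Q = [Fe²⁺(aq)]^2 / ([Fe³⁺(aq)]^2·[I⁻(aq)]^2).
Substituting the known concentrations and solving, log [Fe³⁺(aq)] = −1.131 and [Fe³⁺(aq)] = 0.074 M.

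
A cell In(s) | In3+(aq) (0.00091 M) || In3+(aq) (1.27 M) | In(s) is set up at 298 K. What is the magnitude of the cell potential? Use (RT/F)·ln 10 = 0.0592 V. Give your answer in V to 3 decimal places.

0.062 V

For a concentration cell E°cell = 0, since both electrodes use the same couple.
The compartment with the higher In3+(aq) concentration (1.27 M) acts as the cathode; ions are reduced there and produced at the dilute (0.00091 M) anode.
With n = 3, Ecell = −(0.0592/3)·log([dilute]/[conc]) = −(0.0592/3)·log(0.00091/1.27) = +0.062 V.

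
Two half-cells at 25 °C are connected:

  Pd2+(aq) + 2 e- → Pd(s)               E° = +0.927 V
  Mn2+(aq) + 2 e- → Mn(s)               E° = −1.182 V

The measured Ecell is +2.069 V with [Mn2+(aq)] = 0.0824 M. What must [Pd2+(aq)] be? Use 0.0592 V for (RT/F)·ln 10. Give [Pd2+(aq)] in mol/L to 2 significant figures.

Pd²⁺/Pd is the cathode (higher E°); E°cell = +0.927 − (−1.182) = +2.109 V with n = 2.
From the Nernst equation, log Q = n(E° − E)/0.0592 = 2·(+2.109 − (+2.069))/0.0592 = 1.351.
For Pd2+(aq) + Mn(s) → Pd(s) + Mn2+(aq), the reaction quotient is Q = [Mn2+(aq)] / [Pd2+(aq)].
Solving for the unknown gives log [Pd2+(aq)] = −2.435, so [Pd2+(aq)] ≈ 0.0037 M.

0.0037 M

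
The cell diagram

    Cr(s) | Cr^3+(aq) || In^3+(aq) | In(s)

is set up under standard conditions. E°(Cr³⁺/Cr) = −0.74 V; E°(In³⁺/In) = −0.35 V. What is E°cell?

+0.39 V

By convention the left-hand electrode in cell notation is the anode (oxidation) and the right-hand electrode is the cathode (reduction).
E°cell = E°(right) − E°(left) = −0.35 − (−0.74) = +0.39 V.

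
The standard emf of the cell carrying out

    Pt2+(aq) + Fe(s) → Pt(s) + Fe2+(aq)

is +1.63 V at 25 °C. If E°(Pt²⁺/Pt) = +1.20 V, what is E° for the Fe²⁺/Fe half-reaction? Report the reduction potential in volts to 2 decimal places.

In the reaction as written the Pt²⁺/Pt couple is reduced (cathode) and Fe²⁺/Fe is oxidized (anode), so E°cell = E°(Pt²⁺/Pt) − E°(Fe²⁺/Fe).
E°(Fe²⁺/Fe) = E°(cathode) − E°cell = +1.20 − (+1.63) = −0.43 V.

−0.43 V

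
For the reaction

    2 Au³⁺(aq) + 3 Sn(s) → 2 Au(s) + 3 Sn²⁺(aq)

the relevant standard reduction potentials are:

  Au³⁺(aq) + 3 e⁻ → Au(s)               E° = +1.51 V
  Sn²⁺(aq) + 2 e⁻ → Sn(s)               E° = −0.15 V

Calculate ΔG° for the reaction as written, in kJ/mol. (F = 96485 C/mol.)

In the reaction as written Au³⁺(aq) is reduced, so the Au³⁺/Au couple is the cathode and Sn²⁺/Sn is the anode.
E°cell = +1.51 − (−0.15) = +1.66 V; balancing electrons gives n = 6.
ΔG° = −nFE°cell = −(6)(96485)(+1.66) J/mol = −961 kJ/mol.

−961 kJ/mol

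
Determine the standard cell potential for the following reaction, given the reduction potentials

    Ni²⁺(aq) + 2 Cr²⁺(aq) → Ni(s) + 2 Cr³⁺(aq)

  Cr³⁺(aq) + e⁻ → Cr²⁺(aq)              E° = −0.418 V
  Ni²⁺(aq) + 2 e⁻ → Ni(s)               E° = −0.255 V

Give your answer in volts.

Ni²⁺(aq) gains electrons, so the Ni²⁺/Ni couple is the cathode; the Cr³⁺/Cr²⁺ couple is the anode.
E°cell = E°(cathode) − E°(anode) = −0.255 − (−0.418) = +0.163 V.

+0.163 V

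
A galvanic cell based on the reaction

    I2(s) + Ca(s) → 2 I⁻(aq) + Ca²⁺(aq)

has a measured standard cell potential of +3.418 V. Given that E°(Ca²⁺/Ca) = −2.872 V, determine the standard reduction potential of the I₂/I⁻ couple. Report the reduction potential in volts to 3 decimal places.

In the reaction as written the I₂/I⁻ couple is reduced (cathode) and Ca²⁺/Ca is oxidized (anode), so E°cell = E°(I₂/I⁻) − E°(Ca²⁺/Ca).
E°(I₂/I⁻) = E°cell + E°(anode) = +3.418 + (−2.872) = +0.546 V.

+0.546 V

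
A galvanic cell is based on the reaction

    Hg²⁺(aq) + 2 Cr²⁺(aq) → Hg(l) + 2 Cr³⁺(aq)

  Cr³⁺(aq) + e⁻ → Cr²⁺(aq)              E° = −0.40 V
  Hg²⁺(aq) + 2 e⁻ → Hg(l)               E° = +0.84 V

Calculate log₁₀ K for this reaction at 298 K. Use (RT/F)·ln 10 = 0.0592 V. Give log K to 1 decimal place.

log K = 41.9

The Hg²⁺/Hg couple is reduced (cathode); E°cell = +0.84 − (−0.40) = +1.24 V with n = 2.
At equilibrium E = 0, so log K = nE°cell / 0.0592 = (2)(+1.24) / 0.0592 = 41.9.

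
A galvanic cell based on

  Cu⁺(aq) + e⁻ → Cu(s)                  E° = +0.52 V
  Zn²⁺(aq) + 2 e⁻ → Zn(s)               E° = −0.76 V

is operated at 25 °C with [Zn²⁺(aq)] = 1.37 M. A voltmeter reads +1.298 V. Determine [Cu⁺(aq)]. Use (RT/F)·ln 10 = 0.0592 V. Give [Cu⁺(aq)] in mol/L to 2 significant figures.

2.4 M

The Cu⁺/Cu couple has the larger reduction potential, so it is the cathode: E°cell = +0.52 − (−0.76) = +1.28 V and n = 2.
From the Nernst equation, log Q = n(E° − E)/0.0592 = 2·(+1.28 − (+1.298))/0.0592 = −0.608.
Balancing electrons gives 2 Cu⁺(aq) + Zn(s) → 2 Cu(s) + Zn²⁺(aq); thus Q = [Zn²⁺(aq)] / [Cu⁺(aq)]^2.
Solving for the unknown gives log [Cu⁺(aq)] = 0.372, so [Cu⁺(aq)] ≈ 2.4 M.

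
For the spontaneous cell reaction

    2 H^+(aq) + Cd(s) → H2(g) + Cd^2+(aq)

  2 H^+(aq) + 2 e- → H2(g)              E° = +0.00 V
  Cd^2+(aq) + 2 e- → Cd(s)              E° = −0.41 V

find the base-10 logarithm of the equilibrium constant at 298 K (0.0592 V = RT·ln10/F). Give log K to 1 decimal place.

The 2H⁺/H₂ couple is reduced (cathode); E°cell = +0.00 − (−0.41) = +0.41 V with n = 2.
At equilibrium E = 0, so log K = nE°cell / 0.0592 = (2)(+0.41) / 0.0592 = 13.9.

log K = 13.9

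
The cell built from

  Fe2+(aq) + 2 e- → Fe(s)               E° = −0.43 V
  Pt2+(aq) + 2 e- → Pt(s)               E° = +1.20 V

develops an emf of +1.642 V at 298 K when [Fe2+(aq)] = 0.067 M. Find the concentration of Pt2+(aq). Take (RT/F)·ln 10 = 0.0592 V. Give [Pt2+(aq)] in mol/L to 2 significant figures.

With Pt²⁺/Pt at the cathode and Fe²⁺/Fe at the anode, E°cell = +1.20 − (−0.43) = +1.63 V (n = 2).
Since E = E° − (0.0592/n)·log Q, log Q = n(E° − E)/0.0592 = −0.405.
The balanced reaction is Pt2+(aq) + Fe(s) → Pt(s) + Fe2+(aq), so Q = [Fe2+(aq)] / [Pt2+(aq)].
Solving for the unknown gives log [Pt2+(aq)] = −0.769, so [Pt2+(aq)] ≈ 0.17 M.

0.17 M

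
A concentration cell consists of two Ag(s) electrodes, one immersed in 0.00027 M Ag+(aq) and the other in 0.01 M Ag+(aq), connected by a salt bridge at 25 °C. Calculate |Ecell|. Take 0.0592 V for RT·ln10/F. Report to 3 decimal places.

0.093 V

For a concentration cell E°cell = 0, since both electrodes use the same couple.
The compartment with the higher Ag+(aq) concentration (0.01 M) acts as the cathode; ions are reduced there and produced at the dilute (0.00027 M) anode.
With n = 1, Ecell = −(0.0592/1)·log([dilute]/[conc]) = −(0.0592/1)·log(0.00027/0.01) = +0.093 V.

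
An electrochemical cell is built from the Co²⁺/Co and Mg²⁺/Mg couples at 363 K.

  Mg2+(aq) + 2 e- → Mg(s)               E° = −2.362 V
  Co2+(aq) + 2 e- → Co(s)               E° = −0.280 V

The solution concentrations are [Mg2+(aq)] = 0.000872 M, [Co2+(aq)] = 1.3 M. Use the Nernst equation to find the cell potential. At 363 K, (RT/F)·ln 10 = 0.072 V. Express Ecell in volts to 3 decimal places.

Since E°(Co²⁺/Co) > E°(Mg²⁺/Mg), Co²⁺/Co serves as the cathode.
E°cell = E°cat − E°an = −0.280 − (−2.362) = +2.082 V; n = 2.
Balancing gives Co2+(aq) + Mg(s) → Co(s) + Mg2+(aq); hence Q = [Mg2+(aq)] / [Co2+(aq)] = 0.000671 (log Q = −3.173).
E = E° − (0.072/n)·log Q = +2.082 − (0.072/2)(−3.173) = +2.196 V.

+2.196 V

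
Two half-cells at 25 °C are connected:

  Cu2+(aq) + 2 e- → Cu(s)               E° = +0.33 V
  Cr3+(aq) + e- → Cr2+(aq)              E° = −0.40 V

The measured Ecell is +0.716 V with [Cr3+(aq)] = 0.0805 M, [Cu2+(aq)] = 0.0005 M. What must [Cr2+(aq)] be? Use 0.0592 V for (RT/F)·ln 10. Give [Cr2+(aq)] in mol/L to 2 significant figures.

2.1 M

With Cu²⁺/Cu at the cathode and Cr³⁺/Cr²⁺ at the anode, E°cell = +0.33 − (−0.40) = +0.73 V (n = 2).
Rearranging E = E° − (0.0592/n)·log Q gives log Q = 2(+0.73 − (+0.716))/0.0592 = 0.473.
For Cu2+(aq) + 2 Cr2+(aq) → Cu(s) + 2 Cr3+(aq), the reaction quotient is Q = [Cr3+(aq)]^2 / ([Cu2+(aq)]·[Cr2+(aq)]^2).
Isolating [Cr2+(aq)] in Q = 10^{0.473} yields log [Cr2+(aq)] = 0.320, i.e. 2.1 M.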